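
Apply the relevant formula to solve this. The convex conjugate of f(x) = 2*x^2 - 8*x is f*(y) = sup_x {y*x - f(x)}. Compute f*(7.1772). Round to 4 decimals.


f*(y) = sup_x {y*x - a*x^2 - b*x} = sup_x {(y-b)*x - a*x^2}
FOC: (y - b) - 2a*x = 0 => x* = (y - b)/(2a)
x* = (7.1772 + 8)/(2*2) = 3.7943
f*(7.1772) = (y-b)^2/(4a) = (7.1772 + 8)^2/(4*2)
= 230.3474/8 = 28.7934


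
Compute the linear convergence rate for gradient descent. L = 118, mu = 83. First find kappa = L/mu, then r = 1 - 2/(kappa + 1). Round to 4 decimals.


Step 1: Compute the condition number.
kappa = L/mu = 118/83 = 1.4217
Step 2: Compute the convergence rate.
r = 1 - 2/(kappa + 1) = 1 - 2*mu/(L + mu) = (L - mu)/(L + mu) = 35/201 = 0.1741


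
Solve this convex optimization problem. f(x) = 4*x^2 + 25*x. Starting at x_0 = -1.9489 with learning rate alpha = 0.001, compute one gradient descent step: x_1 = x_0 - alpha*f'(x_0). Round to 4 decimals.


We compute the gradient at x_0 and apply the update.
f'(x) = 8*x + 25
f'(-1.9489) = 8*-1.9489 + 25 = 9.4088
x_1 = -1.9489 - 0.001*9.4088 = -1.9583


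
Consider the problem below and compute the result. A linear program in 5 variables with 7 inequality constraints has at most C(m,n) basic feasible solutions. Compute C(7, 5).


Each vertex corresponds to some choice of n active constraints out of m, so the number of vertices is at most C(m, n) = m! / (n!(m-n)!).
m = 7, n = 5
Numerator: 7 * 6 * 5 * 4 * 3
Denominator: 5! = 120
C(7, 5) = 21


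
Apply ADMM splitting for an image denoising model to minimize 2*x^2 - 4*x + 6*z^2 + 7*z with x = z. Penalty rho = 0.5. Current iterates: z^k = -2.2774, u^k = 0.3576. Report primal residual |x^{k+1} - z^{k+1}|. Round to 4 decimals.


ADMM iteration with rho = 0.5, z^k = -2.2774, u^k = 0.3576
Step 1: x-update.
Minimize 2*x^2 - 4*x + (0.5/2)*(x + 2.2774 + 0.3576)^2
FOC: (2*2 + 0.5)*x = 4 + 0.5*(-2.2774 - 0.3576)
x^{k+1} = 0.5961
Step 2: z-update.
Minimize 6*z^2 + 7*z + (0.5/2)*(0.5961 - z + 0.3576)^2
FOC: (2*6 + 0.5)*z = -7 + 0.5*(0.5961 + 0.3576)
z^{k+1} = -0.5219
Step 3: u-update.
u^{k+1} = 0.3576 + 0.5961 + 0.5219 = 1.4756
Step 4: Primal residual = |0.5961 + 0.5219| = 1.118


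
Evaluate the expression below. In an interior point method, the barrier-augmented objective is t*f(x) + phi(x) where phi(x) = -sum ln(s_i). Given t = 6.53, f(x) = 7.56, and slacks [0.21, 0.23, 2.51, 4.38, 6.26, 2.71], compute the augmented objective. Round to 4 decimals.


Step 1: Compute log-barrier.
ln values: [-1.5606, -1.4697, 0.9203, 1.477, 1.8342, 0.9969]
phi = -(-1.5606 - 1.4697 + 0.9203 + 1.477 + 1.8342 + 0.9969) = -2.1981
Step 2: Compute augmented objective.
t*f(x) = 6.53*7.56 = 49.3668
Total = 49.3668 - 2.1981 = 47.1687


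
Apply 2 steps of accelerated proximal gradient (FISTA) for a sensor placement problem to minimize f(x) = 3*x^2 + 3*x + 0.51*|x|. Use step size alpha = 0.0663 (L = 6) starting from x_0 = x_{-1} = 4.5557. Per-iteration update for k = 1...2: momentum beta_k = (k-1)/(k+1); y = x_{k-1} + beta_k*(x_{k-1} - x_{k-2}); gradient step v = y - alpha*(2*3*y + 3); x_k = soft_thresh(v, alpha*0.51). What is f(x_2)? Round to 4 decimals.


FISTA on f(x) = 3*x^2 + 3*x + 0.51*|x|
L = 6, alpha = 0.0663
Iteration 1: beta = 0.0, y = 4.5557 + 0.0*(4.5557 - 4.5557) = 4.5557
  grad(y) = 30.3342, v = y - alpha*grad = 2.5445
  prox(v) = soft_thresh(2.5445, 0.0338) = 2.5107
Iteration 2: beta = 0.3333, y = 2.5107 + 0.3333*(2.5107 - 4.5557) = 1.8291
  grad(y) = 13.9744, v = y - alpha*grad = 0.9026
  prox(v) = soft_thresh(0.9026, 0.0338) = 0.8688
f(x_2) = 3*0.8688^2 + 3*0.8688 + 0.51*|0.8688| = 5.3135


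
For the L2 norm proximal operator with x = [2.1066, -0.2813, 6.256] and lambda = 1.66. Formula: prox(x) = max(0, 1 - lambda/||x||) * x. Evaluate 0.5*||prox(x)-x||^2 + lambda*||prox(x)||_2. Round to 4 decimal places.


Step 1: Compute ||x||.
||x|| = 6.6071
Step 2: Compute scaling factor.
scale = max(0, 1 - 1.66/6.6071) = 0.7488
Step 3: prox(x) = [1.5773, -0.2106, 4.6842]
||prox(x)|| = 4.9471
Step 4: Proximal objective.
0.5*||prox-x||^2 = 1.3778
lambda*||prox|| = 8.2122
Total = 9.5901


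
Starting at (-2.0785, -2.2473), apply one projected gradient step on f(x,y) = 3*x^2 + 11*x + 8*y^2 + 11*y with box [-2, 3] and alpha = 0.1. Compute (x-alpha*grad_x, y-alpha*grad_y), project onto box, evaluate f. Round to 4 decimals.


Step 1: Compute gradient at (-2.0785, -2.2473).
grad_x = 2*3*-2.0785 + 11 = -1.471
grad_y = 2*8*-2.2473 + 11 = -24.9568
Step 2: Gradient step.
x_raw = -2.0785 - 0.1*-1.471 = -1.9314
y_raw = -2.2473 - 0.1*-24.9568 = 0.2484
Step 3: Project onto [-2, 3].
x_proj = clip(-1.9314) = -1.9314
y_proj = clip(0.2484) = 0.2484
Step 4: Evaluate f.
f(-1.9314, 0.2484) = -6.8288


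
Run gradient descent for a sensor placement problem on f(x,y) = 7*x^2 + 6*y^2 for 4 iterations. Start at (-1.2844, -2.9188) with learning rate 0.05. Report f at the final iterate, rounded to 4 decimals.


Gradient descent on f(x,y) = 7*x^2 + 6*y^2.
Starting point: (-1.2844, -2.9188), alpha = 0.05
Step 1: grad_x = 2*7*-1.2844 = -17.9816, grad_y = 2*6*-2.9188 = -35.0256
  x_1 = -1.2844 - 0.05*-17.9816 = -0.3853
  y_1 = -2.9188 - 0.05*-35.0256 = -1.1675
Step 2: grad_x = 2*7*-0.3853 = -5.3945, grad_y = 2*6*-1.1675 = -14.0102
  x_2 = -0.3853 - 0.05*-5.3945 = -0.1156
  y_2 = -1.1675 - 0.05*-14.0102 = -0.467
Step 3: grad_x = 2*7*-0.1156 = -1.6183, grad_y = 2*6*-0.467 = -5.6041
  x_3 = -0.1156 - 0.05*-1.6183 = -0.0347
  y_3 = -0.467 - 0.05*-5.6041 = -0.1868
Step 4: grad_x = 2*7*-0.0347 = -0.4855, grad_y = 2*6*-0.1868 = -2.2416
  x_4 = -0.0347 - 0.05*-0.4855 = -0.0104
  y_4 = -0.1868 - 0.05*-2.2416 = -0.0747
f(-0.0104, -0.0747) = 7*(-0.0104)^2 + 6*(-0.0747)^2 = 0.0343


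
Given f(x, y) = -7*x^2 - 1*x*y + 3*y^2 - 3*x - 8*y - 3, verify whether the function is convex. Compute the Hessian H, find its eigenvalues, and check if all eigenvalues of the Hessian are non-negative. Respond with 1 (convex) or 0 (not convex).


The Hessian of f(x,y) = -7*x^2 - 1*x*y + 3*y^2 - 3*x - 8*y - 3 is:
H = [[-14, -1], [-1, 6]]
Trace = -14 + 6 = -8
Determinant = -14*6 - (-1)^2 = -85
Discriminant = (-8)^2 - 4*-85 = 404.0
Eigenvalues: lambda_1 = -14.0499, lambda_2 = 6.0499
The function is not convex.

0


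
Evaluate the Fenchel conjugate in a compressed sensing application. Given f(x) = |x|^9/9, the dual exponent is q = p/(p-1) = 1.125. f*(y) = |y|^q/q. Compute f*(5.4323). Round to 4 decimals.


The conjugate exponent q satisfies 1/p + 1/q = 1.
p = 9, so q = 9/(9 - 1) = 1.125
|y|^q = 5.4323^1.125 = 6.7121
f*(5.4323) = 6.7121 / 1.125 = 5.9663


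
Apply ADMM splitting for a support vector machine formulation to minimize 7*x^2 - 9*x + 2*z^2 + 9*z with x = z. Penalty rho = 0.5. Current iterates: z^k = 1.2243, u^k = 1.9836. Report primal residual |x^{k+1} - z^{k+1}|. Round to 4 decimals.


ADMM iteration with rho = 0.5, z^k = 1.2243, u^k = 1.9836
Step 1: x-update.
Minimize 7*x^2 - 9*x + (0.5/2)*(x - 1.2243 + 1.9836)^2
FOC: (2*7 + 0.5)*x = 9 + 0.5*(1.2243 - 1.9836)
x^{k+1} = 0.5945
Step 2: z-update.
Minimize 2*z^2 + 9*z + (0.5/2)*(0.5945 - z + 1.9836)^2
FOC: (2*2 + 0.5)*z = -9 + 0.5*(0.5945 + 1.9836)
z^{k+1} = -1.7135
Step 3: u-update.
u^{k+1} = 1.9836 + 0.5945 + 1.7135 = 4.2917
Step 4: Primal residual = |0.5945 + 1.7135| = 2.3081


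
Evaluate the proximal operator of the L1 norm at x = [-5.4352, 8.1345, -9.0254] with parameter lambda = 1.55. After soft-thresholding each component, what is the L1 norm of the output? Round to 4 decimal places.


Soft-thresholding with lambda = 1.55:
prox(-5.4352) = sign(-5.4352)*max(|-5.4352| - 1.55, 0) = -3.8852
prox(8.1345) = sign(8.1345)*max(|8.1345| - 1.55, 0) = 6.5845
prox(-9.0254) = sign(-9.0254)*max(|-9.0254| - 1.55, 0) = -7.4754
prox(x) = [-3.8852, 6.5845, -7.4754]
||prox(x)||_1 = 3.8852 + 6.5845 + 7.4754 = 17.9451


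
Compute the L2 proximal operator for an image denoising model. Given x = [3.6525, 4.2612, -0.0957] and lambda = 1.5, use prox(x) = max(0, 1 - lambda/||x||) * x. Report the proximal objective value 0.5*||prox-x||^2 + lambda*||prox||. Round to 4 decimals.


Step 1: Compute ||x||.
||x|| = 5.6132
Step 2: Compute scaling factor.
scale = max(0, 1 - 1.5/5.6132) = 0.7328
Step 3: prox(x) = [2.6764, 3.1225, -0.0701]
||prox(x)|| = 4.1132
Step 4: Proximal objective.
0.5*||prox-x||^2 = 1.125
lambda*||prox|| = 6.1698
Total = 7.2948


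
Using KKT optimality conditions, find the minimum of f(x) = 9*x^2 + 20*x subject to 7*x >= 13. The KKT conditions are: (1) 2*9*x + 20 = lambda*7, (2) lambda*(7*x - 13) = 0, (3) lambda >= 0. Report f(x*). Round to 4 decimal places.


Step 1: Try lambda = 0 (constraint inactive).
x_unc = -20/(2*9) = -1.1111
Check: 7*-1.1111 = -7.7777 < 13 -- violated!
Step 2: Constraint must be active: 7*x = 13
x* = 13/7 = 1.8571 (rounded; the exact value 13/7 is used below)
lambda = (2*9*(13/7) + 20)/7 = 7.6327
Step 3: Compute optimal value.
f(x*) = 9*(13/7)^2 + 20*(13/7) = 68.1837


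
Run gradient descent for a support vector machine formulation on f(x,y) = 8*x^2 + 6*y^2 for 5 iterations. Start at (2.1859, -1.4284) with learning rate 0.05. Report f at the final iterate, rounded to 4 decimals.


Gradient descent on f(x,y) = 8*x^2 + 6*y^2.
Starting point: (2.1859, -1.4284), alpha = 0.05
Step 1: grad_x = 2*8*2.1859 = 34.9744, grad_y = 2*6*-1.4284 = -17.1408
  x_1 = 2.1859 - 0.05*34.9744 = 0.4372
  y_1 = -1.4284 - 0.05*-17.1408 = -0.5714
Step 2: grad_x = 2*8*0.4372 = 6.9949, grad_y = 2*6*-0.5714 = -6.8563
  x_2 = 0.4372 - 0.05*6.9949 = 0.0874
  y_2 = -0.5714 - 0.05*-6.8563 = -0.2285
Step 3: grad_x = 2*8*0.0874 = 1.399, grad_y = 2*6*-0.2285 = -2.7425
  x_3 = 0.0874 - 0.05*1.399 = 0.0175
  y_3 = -0.2285 - 0.05*-2.7425 = -0.0914
Step 4: grad_x = 2*8*0.0175 = 0.2798, grad_y = 2*6*-0.0914 = -1.097
  x_4 = 0.0175 - 0.05*0.2798 = 0.0035
  y_4 = -0.0914 - 0.05*-1.097 = -0.0366
Step 5: grad_x = 2*8*0.0035 = 0.056, grad_y = 2*6*-0.0366 = -0.4388
  x_5 = 0.0035 - 0.05*0.056 = 0.0007
  y_5 = -0.0366 - 0.05*-0.4388 = -0.0146
f(0.0007, -0.0146) = 8*0.0007^2 + 6*(-0.0146)^2 = 0.0013


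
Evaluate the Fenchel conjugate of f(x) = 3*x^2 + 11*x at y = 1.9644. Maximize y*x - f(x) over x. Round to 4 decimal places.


f*(y) = sup_x {y*x - a*x^2 - b*x} = sup_x {(y-b)*x - a*x^2}
FOC: (y - b) - 2a*x = 0 => x* = (y - b)/(2a)
x* = (1.9644 - 11)/(2*3) = -1.5059
f*(1.9644) = (y-b)^2/(4a) = (1.9644 - 11)^2/(4*3)
= 81.6421/12 = 6.8035


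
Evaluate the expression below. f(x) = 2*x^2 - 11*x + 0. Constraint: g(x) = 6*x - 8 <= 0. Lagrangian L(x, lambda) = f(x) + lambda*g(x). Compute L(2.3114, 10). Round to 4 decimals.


Step 1: Evaluate f(x).
f(2.3114) = 2*2.3114^2 - 11*2.3114 + 0 = -14.7403
Step 2: Evaluate g(x).
g(2.3114) = 6*2.3114 - 8 = 5.8684
Step 3: Compute Lagrangian.
L = -14.7403 + 10*5.8684 = 43.9437


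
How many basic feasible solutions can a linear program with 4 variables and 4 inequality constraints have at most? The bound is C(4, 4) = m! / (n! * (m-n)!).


Each vertex corresponds to some choice of n active constraints out of m, so the number of vertices is at most C(m, n) = m! / (n!(m-n)!).
m = 4, n = 4
Numerator: 4 * 3 * 2 * 1
Denominator: 4! = 24
C(4, 4) = 1


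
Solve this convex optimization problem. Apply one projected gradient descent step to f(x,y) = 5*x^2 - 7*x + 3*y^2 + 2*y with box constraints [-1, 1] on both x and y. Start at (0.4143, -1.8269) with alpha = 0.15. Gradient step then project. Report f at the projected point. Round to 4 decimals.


Step 1: Compute gradient at (0.4143, -1.8269).
grad_x = 2*5*0.4143 - 7 = -2.857
grad_y = 2*3*-1.8269 + 2 = -8.9614
Step 2: Gradient step.
x_raw = 0.4143 - 0.15*-2.857 = 0.8429
y_raw = -1.8269 - 0.15*-8.9614 = -0.4827
Step 3: Project onto [-1, 1].
x_proj = clip(0.8429) = 0.8429
y_proj = clip(-0.4827) = -0.4827
Step 4: Evaluate f.
f(0.8429, -0.4827) = -2.6144


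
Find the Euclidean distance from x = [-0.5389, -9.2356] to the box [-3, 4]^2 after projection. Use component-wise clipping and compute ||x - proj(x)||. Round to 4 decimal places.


Project each component onto [-3, 4].
clip(-0.5389) = -0.5389, clip(-9.2356) = -3.0
Projection = [-0.5389, -3.0]
Squared diffs: [0.0, 38.8827]
Distance = sqrt(38.8827) = 6.2356


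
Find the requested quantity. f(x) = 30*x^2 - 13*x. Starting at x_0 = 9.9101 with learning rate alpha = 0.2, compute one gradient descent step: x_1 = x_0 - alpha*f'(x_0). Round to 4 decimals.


We compute the gradient at x_0 and apply the update.
f'(x) = 60*x - 13
f'(9.9101) = 60*9.9101 - 13 = 581.606
x_1 = 9.9101 - 0.2*581.606 = -106.4111


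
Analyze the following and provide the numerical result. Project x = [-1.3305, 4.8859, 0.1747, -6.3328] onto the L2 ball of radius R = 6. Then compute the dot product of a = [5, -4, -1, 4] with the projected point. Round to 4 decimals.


Step 1: Compute ||x|| (intermediates to 6 decimals).
||x|| = sqrt((-1.3305)^2 + 4.8859^2 + 0.1747^2 + (-6.3328)^2) = 8.11031
Step 2: Project.
Since ||x|| > R, scale = R/||x|| = 6/8.11031 = 0.739799, proj(x) = scale * x
proj(x) = [-0.984303, 3.614584, 0.129243, -4.684999]
Step 3: Dot product.
a^T * proj(x) = 5*(-0.984303) - 4*3.614584 - 1*0.129243 + 4*(-4.684999) = -38.2491


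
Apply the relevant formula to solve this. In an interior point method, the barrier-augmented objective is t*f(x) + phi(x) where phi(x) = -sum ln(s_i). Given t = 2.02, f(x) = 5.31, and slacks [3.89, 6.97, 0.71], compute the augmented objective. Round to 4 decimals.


Step 1: Compute log-barrier.
ln values: [1.3584, 1.9416, -0.3425]
phi = -(1.3584 + 1.9416 - 0.3425) = -2.9575
Step 2: Compute augmented objective.
t*f(x) = 2.02*5.31 = 10.7262
Total = 10.7262 - 2.9575 = 7.7687


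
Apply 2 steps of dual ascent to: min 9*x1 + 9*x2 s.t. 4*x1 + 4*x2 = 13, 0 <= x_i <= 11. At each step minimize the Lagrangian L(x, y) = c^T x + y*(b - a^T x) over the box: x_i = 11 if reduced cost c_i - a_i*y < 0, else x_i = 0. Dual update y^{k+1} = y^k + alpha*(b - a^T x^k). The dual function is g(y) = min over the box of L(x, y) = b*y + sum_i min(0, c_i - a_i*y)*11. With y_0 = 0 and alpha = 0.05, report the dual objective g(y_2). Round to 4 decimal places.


Dual ascent for LP: min 9*x1 + 9*x2, 4*x1 + 4*x2 = 13, 0 <= x_i <= 11
Step 1: y^k = 0.0, reduced costs: (9.0, 9.0)
  x^k = (0.0, 0.0), subgradient = b - a^T x = 13.0
  y^{k+1} = 0.0 + 0.05*13.0 = 0.65
Step 2: y^k = 0.65, reduced costs: (6.4, 6.4)
  x^k = (0.0, 0.0), subgradient = b - a^T x = 13.0
  y^{k+1} = 0.65 + 0.05*13.0 = 1.3
Dual objective at y_2 = 1.3: reduced costs (3.8, 3.8), box minimizer x = (0.0, 0.0)
g(y_2) = b*y + (c1 - a1*y)*x1 + (c2 - a2*y)*x2 = 13*1.3 + 3.8*0.0 + 3.8*0.0 = 16.9 + 0.0 + 0.0 = 16.9


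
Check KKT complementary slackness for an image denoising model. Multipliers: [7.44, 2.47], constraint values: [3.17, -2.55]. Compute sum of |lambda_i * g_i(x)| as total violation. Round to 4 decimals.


KKT complementary slackness check:
lambda_1 * g_1 = 7.44 * 3.17 = 23.5848
lambda_2 * g_2 = 2.47 * -2.55 = -6.2985
Total violation = 23.5848 + 6.2985 = 29.8833


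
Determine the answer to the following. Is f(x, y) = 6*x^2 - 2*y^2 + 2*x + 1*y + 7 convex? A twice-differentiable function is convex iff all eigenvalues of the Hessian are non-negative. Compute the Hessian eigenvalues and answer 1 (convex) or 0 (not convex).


The Hessian of f(x,y) = 6*x^2 - 2*y^2 + 2*x + 1*y + 7 is:
H = [[12, 0], [0, -4]]
Trace = 12 - 4 = 8
Determinant = 12*-4 - (0)^2 = -48
Discriminant = (8)^2 - 4*-48 = 256.0
Eigenvalues: lambda_1 = -4.0, lambda_2 = 12.0
The function is not convex.

0


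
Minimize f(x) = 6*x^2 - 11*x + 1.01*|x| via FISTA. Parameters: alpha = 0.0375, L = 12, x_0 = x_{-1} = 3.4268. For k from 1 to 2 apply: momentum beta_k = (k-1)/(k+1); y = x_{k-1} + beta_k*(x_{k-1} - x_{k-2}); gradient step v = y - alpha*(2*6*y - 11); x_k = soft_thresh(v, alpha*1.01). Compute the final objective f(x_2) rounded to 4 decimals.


FISTA on f(x) = 6*x^2 - 11*x + 1.01*|x|
L = 12, alpha = 0.0375
Iteration 1: beta = 0.0, y = 3.4268 + 0.0*(3.4268 - 3.4268) = 3.4268
  grad(y) = 30.1216, v = y - alpha*grad = 2.2972
  prox(v) = soft_thresh(2.2972, 0.0379) = 2.2594
Iteration 2: beta = 0.3333, y = 2.2594 + 0.3333*(2.2594 - 3.4268) = 1.8702
  grad(y) = 11.4426, v = y - alpha*grad = 1.4411
  prox(v) = soft_thresh(1.4411, 0.0379) = 1.4032
f(x_2) = 6*1.4032^2 - 11*1.4032 + 1.01*|1.4032| = -2.2038


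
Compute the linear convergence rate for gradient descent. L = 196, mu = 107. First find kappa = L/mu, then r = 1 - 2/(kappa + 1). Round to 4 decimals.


Step 1: Compute the condition number.
kappa = L/mu = 196/107 = 1.8318
Step 2: Compute the convergence rate.
r = 1 - 2/(kappa + 1) = 1 - 2*mu/(L + mu) = (L - mu)/(L + mu) = 89/303 = 0.2937


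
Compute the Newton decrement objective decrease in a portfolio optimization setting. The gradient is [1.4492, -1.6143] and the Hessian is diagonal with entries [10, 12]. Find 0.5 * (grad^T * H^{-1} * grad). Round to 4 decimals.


Step 1: H is diagonal, so H^(-1) * g = [0.1449, -0.1345].
Step 2: g^T H^(-1) g = sum_i g_i^2 / H_ii
  = (1.4492)^2/10 + (-1.6143)^2/12
  = 0.21 + 0.2172 = 0.4272
Step 3: Objective decrease = 0.5 * g^T H^(-1) g = 0.2136


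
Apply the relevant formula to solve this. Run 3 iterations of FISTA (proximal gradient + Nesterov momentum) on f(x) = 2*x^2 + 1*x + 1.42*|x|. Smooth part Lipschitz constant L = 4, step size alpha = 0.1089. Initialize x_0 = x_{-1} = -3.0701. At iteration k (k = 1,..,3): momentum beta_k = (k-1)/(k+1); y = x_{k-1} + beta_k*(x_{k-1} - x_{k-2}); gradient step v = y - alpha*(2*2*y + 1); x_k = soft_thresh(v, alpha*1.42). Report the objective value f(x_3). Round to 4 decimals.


FISTA on f(x) = 2*x^2 + 1*x + 1.42*|x|
L = 4, alpha = 0.1089
Iteration 1: beta = 0.0, y = -3.0701 + 0.0*(-3.0701 + 3.0701) = -3.0701
  grad(y) = -11.2804, v = y - alpha*grad = -1.8417
  prox(v) = soft_thresh(-1.8417, 0.1546) = -1.687
Iteration 2: beta = 0.3333, y = -1.687 + 0.3333*(-1.687 + 3.0701) = -1.226
  grad(y) = -3.904, v = y - alpha*grad = -0.8009
  prox(v) = soft_thresh(-0.8009, 0.1546) = -0.6462
Iteration 3: beta = 0.5, y = -0.6462 + 0.5*(-0.6462 + 1.687) = -0.1258
  grad(y) = 0.4967, v = y - alpha*grad = -0.1799
  prox(v) = soft_thresh(-0.1799, 0.1546) = -0.0253
f(x_3) = 2*(-0.0253)^2 + 1*(-0.0253) + 1.42*|-0.0253| = 0.0119


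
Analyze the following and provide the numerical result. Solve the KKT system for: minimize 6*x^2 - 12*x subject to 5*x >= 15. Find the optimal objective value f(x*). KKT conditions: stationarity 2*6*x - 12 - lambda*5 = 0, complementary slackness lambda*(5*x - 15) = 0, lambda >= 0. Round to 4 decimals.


Step 1: Try lambda = 0 (constraint inactive).
x_unc = 12/(2*6) = 1.0
Check: 5*1.0 = 5.0 < 15 -- violated!
Step 2: Constraint must be active: 5*x = 15
x* = 15/5 = 3.0
lambda = (2*6*3.0 - 12)/5 = 4.8
Step 3: Compute optimal value.
f(x*) = 6*3.0^2 - 12*3.0 = 18.0


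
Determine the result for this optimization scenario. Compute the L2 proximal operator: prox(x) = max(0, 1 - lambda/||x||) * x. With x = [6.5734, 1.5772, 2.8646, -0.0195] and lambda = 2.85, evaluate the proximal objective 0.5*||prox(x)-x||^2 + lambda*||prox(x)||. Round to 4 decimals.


Step 1: Compute ||x||.
||x|| = 7.3419
Step 2: Compute scaling factor.
scale = max(0, 1 - 2.85/7.3419) = 0.6118
Step 3: prox(x) = [4.0217, 0.965, 1.7526, -0.0119]
||prox(x)|| = 4.4919
Step 4: Proximal objective.
0.5*||prox-x||^2 = 4.0613
lambda*||prox|| = 12.8019
Total = 16.8632


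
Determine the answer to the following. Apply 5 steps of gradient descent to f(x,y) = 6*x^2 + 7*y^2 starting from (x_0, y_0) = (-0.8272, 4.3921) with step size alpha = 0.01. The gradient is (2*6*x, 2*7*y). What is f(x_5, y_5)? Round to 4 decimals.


Gradient descent on f(x,y) = 6*x^2 + 7*y^2.
Starting point: (-0.8272, 4.3921), alpha = 0.01
Step 1: grad_x = 2*6*-0.8272 = -9.9264, grad_y = 2*7*4.3921 = 61.4894
  x_1 = -0.8272 - 0.01*-9.9264 = -0.7279
  y_1 = 4.3921 - 0.01*61.4894 = 3.7772
Step 2: grad_x = 2*6*-0.7279 = -8.7352, grad_y = 2*7*3.7772 = 52.8809
  x_2 = -0.7279 - 0.01*-8.7352 = -0.6406
  y_2 = 3.7772 - 0.01*52.8809 = 3.2484
Step 3: grad_x = 2*6*-0.6406 = -7.687, grad_y = 2*7*3.2484 = 45.4776
  x_3 = -0.6406 - 0.01*-7.687 = -0.5637
  y_3 = 3.2484 - 0.01*45.4776 = 2.7936
Step 4: grad_x = 2*6*-0.5637 = -6.7646, grad_y = 2*7*2.7936 = 39.1107
  x_4 = -0.5637 - 0.01*-6.7646 = -0.4961
  y_4 = 2.7936 - 0.01*39.1107 = 2.4025
Step 5: grad_x = 2*6*-0.4961 = -5.9528, grad_y = 2*7*2.4025 = 33.6352
  x_5 = -0.4961 - 0.01*-5.9528 = -0.4365
  y_5 = 2.4025 - 0.01*33.6352 = 2.0662
f(-0.4365, 2.0662) = 6*(-0.4365)^2 + 7*2.0662^2 = 31.0266


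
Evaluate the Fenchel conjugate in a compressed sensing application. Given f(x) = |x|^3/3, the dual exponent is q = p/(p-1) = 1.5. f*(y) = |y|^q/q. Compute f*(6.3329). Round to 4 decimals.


The conjugate exponent q satisfies 1/p + 1/q = 1.
p = 3, so q = 3/(3 - 1) = 1.5
|y|^q = 6.3329^1.5 = 15.9369
f*(6.3329) = 15.9369 / 1.5 = 10.6246


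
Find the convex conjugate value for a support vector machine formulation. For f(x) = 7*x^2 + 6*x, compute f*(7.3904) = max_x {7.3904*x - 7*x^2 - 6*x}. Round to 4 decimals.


f*(y) = sup_x {y*x - a*x^2 - b*x} = sup_x {(y-b)*x - a*x^2}
FOC: (y - b) - 2a*x = 0 => x* = (y - b)/(2a)
x* = (7.3904 - 6)/(2*7) = 0.0993
f*(7.3904) = (y-b)^2/(4a) = (7.3904 - 6)^2/(4*7)
= 1.9332/28 = 0.069


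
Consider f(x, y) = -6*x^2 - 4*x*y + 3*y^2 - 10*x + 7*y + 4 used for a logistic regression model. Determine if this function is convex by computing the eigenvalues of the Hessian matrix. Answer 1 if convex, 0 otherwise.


The Hessian of f(x,y) = -6*x^2 - 4*x*y + 3*y^2 - 10*x + 7*y + 4 is:
H = [[-12, -4], [-4, 6]]
Trace = -12 + 6 = -6
Determinant = -12*6 - (-4)^2 = -88
Discriminant = (-6)^2 - 4*-88 = 388.0
Eigenvalues: lambda_1 = -12.8489, lambda_2 = 6.8489
The function is not convex.

0


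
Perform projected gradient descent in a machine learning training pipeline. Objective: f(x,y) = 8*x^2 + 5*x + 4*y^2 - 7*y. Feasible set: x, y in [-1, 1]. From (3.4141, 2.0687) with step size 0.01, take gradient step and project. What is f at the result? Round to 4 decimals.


Step 1: Compute gradient at (3.4141, 2.0687).
grad_x = 2*8*3.4141 + 5 = 59.6256
grad_y = 2*4*2.0687 - 7 = 9.5496
Step 2: Gradient step.
x_raw = 3.4141 - 0.01*59.6256 = 2.8178
y_raw = 2.0687 - 0.01*9.5496 = 1.9732
Step 3: Project onto [-1, 1].
x_proj = clip(2.8178) = 1.0
y_proj = clip(1.9732) = 1.0
Step 4: Evaluate f.
f(1.0, 1.0) = 10.0


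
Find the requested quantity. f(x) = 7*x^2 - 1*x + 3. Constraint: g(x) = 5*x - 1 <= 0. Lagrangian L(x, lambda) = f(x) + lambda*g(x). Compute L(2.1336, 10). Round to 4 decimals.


Step 1: Evaluate f(x).
f(2.1336) = 7*2.1336^2 - 1*2.1336 + 3 = 32.7321
Step 2: Evaluate g(x).
g(2.1336) = 5*2.1336 - 1 = 9.668
Step 3: Compute Lagrangian.
L = 32.7321 + 10*9.668 = 129.4121


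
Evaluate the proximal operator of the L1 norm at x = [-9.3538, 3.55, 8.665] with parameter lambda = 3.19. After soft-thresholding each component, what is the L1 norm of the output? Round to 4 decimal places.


Soft-thresholding with lambda = 3.19:
prox(-9.3538) = sign(-9.3538)*max(|-9.3538| - 3.19, 0) = -6.1638
prox(3.55) = sign(3.55)*max(|3.55| - 3.19, 0) = 0.36
prox(8.665) = sign(8.665)*max(|8.665| - 3.19, 0) = 5.475
prox(x) = [-6.1638, 0.36, 5.475]
||prox(x)||_1 = 6.1638 + 0.36 + 5.475 = 11.9988


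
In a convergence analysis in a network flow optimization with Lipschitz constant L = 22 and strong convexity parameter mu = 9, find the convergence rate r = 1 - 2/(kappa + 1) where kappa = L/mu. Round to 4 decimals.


Step 1: Compute the condition number.
kappa = L/mu = 22/9 = 2.4444
Step 2: Compute the convergence rate.
r = 1 - 2/(kappa + 1) = 1 - 2*mu/(L + mu) = (L - mu)/(L + mu) = 13/31 = 0.4194


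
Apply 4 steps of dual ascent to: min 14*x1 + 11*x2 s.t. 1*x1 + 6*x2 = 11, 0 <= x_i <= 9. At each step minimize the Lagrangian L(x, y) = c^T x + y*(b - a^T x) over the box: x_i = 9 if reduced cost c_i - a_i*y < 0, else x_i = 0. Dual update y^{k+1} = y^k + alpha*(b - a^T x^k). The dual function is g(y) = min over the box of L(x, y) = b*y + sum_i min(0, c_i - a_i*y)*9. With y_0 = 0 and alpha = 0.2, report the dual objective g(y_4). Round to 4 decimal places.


Dual ascent for LP: min 14*x1 + 11*x2, 1*x1 + 6*x2 = 11, 0 <= x_i <= 9
Step 1: y^k = 0.0, reduced costs: (14.0, 11.0)
  x^k = (0.0, 0.0), subgradient = b - a^T x = 11.0
  y^{k+1} = 0.0 + 0.2*11.0 = 2.2
Step 2: y^k = 2.2, reduced costs: (11.8, -2.2)
  x^k = (0.0, 9.0), subgradient = b - a^T x = -43.0
  y^{k+1} = 2.2 + 0.2*-43.0 = -6.4
Step 3: y^k = -6.4, reduced costs: (20.4, 49.4)
  x^k = (0.0, 0.0), subgradient = b - a^T x = 11.0
  y^{k+1} = -6.4 + 0.2*11.0 = -4.2
Step 4: y^k = -4.2, reduced costs: (18.2, 36.2)
  x^k = (0.0, 0.0), subgradient = b - a^T x = 11.0
  y^{k+1} = -4.2 + 0.2*11.0 = -2.0
Dual objective at y_4 = -2.0: reduced costs (16.0, 23.0), box minimizer x = (0.0, 0.0)
g(y_4) = b*y + (c1 - a1*y)*x1 + (c2 - a2*y)*x2 = 11*(-2.0) + 16.0*0.0 + 23.0*0.0 = -22.0 + 0.0 + 0.0 = -22.0


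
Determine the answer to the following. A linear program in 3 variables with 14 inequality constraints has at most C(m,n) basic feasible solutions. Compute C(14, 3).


Each vertex corresponds to some choice of n active constraints out of m, so the number of vertices is at most C(m, n) = m! / (n!(m-n)!).
m = 14, n = 3
Numerator: 14 * 13 * 12
Denominator: 3! = 6
C(14, 3) = 364


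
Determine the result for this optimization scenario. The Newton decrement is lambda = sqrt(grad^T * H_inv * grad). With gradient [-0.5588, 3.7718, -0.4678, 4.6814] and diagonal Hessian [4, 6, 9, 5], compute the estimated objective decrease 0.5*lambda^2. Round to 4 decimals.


Step 1: H is diagonal, so H^(-1) * g = [-0.1397, 0.6286, -0.052, 0.9363].
Step 2: g^T H^(-1) g = sum_i g_i^2 / H_ii
  = (-0.5588)^2/4 + (3.7718)^2/6 + (-0.4678)^2/9 + (4.6814)^2/5
  = 0.0781 + 2.3711 + 0.0243 + 4.3831 = 6.8566
Step 3: Objective decrease = 0.5 * g^T H^(-1) g = 3.4283


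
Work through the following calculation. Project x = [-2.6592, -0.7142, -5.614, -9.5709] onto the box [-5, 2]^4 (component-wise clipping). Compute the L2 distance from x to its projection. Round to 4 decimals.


Project each component onto [-5, 2].
clip(-2.6592) = -2.6592, clip(-0.7142) = -0.7142, clip(-5.614) = -5.0, clip(-9.5709) = -5.0
Projection = [-2.6592, -0.7142, -5.0, -5.0]
Squared diffs: [0.0, 0.0, 0.377, 20.8931]
Distance = sqrt(21.2701) = 4.612


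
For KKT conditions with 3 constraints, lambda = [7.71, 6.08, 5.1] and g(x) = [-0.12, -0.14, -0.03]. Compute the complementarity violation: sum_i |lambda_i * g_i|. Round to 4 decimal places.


KKT complementary slackness check:
lambda_1 * g_1 = 7.71 * -0.12 = -0.9252
lambda_2 * g_2 = 6.08 * -0.14 = -0.8512
lambda_3 * g_3 = 5.1 * -0.03 = -0.153
Total violation = 0.9252 + 0.8512 + 0.153 = 1.9294


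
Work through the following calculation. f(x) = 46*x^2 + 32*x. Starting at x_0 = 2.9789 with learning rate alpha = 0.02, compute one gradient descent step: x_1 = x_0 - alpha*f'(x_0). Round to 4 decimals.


We compute the gradient at x_0 and apply the update.
f'(x) = 92*x + 32
f'(2.9789) = 92*2.9789 + 32 = 306.0588
x_1 = 2.9789 - 0.02*306.0588 = -3.1423


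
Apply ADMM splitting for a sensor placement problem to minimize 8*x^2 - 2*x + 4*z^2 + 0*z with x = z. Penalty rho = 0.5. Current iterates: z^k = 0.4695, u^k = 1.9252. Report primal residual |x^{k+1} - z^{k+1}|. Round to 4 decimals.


ADMM iteration with rho = 0.5, z^k = 0.4695, u^k = 1.9252
Step 1: x-update.
Minimize 8*x^2 - 2*x + (0.5/2)*(x - 0.4695 + 1.9252)^2
FOC: (2*8 + 0.5)*x = 2 + 0.5*(0.4695 - 1.9252)
x^{k+1} = 0.0771
Step 2: z-update.
Minimize 4*z^2 + 0*z + (0.5/2)*(0.0771 - z + 1.9252)^2
FOC: (2*4 + 0.5)*z = 0 + 0.5*(0.0771 + 1.9252)
z^{k+1} = 0.1178
Step 3: u-update.
u^{k+1} = 1.9252 + 0.0771 - 0.1178 = 1.8845
Step 4: Primal residual = |0.0771 - 0.1178| = 0.0407


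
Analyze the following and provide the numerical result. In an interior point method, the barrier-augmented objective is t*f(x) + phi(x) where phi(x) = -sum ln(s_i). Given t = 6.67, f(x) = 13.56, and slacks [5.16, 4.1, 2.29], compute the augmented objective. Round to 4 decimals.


Step 1: Compute log-barrier.
ln values: [1.6409, 1.411, 0.8286]
phi = -(1.6409 + 1.411 + 0.8286) = -3.8805
Step 2: Compute augmented objective.
t*f(x) = 6.67*13.56 = 90.4452
Total = 90.4452 - 3.8805 = 86.5647


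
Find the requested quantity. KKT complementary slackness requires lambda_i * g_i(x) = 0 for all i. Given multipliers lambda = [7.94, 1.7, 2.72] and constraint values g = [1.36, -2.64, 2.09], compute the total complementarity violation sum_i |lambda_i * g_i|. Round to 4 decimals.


KKT complementary slackness check:
lambda_1 * g_1 = 7.94 * 1.36 = 10.7984
lambda_2 * g_2 = 1.7 * -2.64 = -4.488
lambda_3 * g_3 = 2.72 * 2.09 = 5.6848
Total violation = 10.7984 + 4.488 + 5.6848 = 20.9712


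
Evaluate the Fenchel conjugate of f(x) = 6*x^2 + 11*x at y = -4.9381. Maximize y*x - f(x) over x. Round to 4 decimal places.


f*(y) = sup_x {y*x - a*x^2 - b*x} = sup_x {(y-b)*x - a*x^2}
FOC: (y - b) - 2a*x = 0 => x* = (y - b)/(2a)
x* = (-4.9381 - 11)/(2*6) = -1.3282
f*(-4.9381) = (y-b)^2/(4a) = (-4.9381 - 11)^2/(4*6)
= 254.023/24 = 10.5843


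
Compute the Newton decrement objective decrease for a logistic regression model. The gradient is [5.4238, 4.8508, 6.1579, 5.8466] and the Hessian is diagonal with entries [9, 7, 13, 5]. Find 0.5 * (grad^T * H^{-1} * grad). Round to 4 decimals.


Step 1: H is diagonal, so H^(-1) * g = [0.6026, 0.693, 0.4737, 1.1693].
Step 2: g^T H^(-1) g = sum_i g_i^2 / H_ii
  = (5.4238)^2/9 + (4.8508)^2/7 + (6.1579)^2/13 + (5.8466)^2/5
  = 3.2686 + 3.3615 + 2.9169 + 6.8365 = 16.3835
Step 3: Objective decrease = 0.5 * g^T H^(-1) g = 8.1918


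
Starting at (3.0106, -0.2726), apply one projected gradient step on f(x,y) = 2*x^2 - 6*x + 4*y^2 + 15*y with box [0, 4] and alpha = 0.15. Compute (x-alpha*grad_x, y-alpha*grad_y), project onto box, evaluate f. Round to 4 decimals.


Step 1: Compute gradient at (3.0106, -0.2726).
grad_x = 2*2*3.0106 - 6 = 6.0424
grad_y = 2*4*-0.2726 + 15 = 12.8192
Step 2: Gradient step.
x_raw = 3.0106 - 0.15*6.0424 = 2.1042
y_raw = -0.2726 - 0.15*12.8192 = -2.1955
Step 3: Project onto [0, 4].
x_proj = clip(2.1042) = 2.1042
y_proj = clip(-2.1955) = 0.0
Step 4: Evaluate f.
f(2.1042, 0.0) = -3.7698


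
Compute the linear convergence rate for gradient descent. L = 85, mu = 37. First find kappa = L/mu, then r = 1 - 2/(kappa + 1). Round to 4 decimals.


Step 1: Compute the condition number.
kappa = L/mu = 85/37 = 2.2973
Step 2: Compute the convergence rate.
r = 1 - 2/(kappa + 1) = 1 - 2*mu/(L + mu) = (L - mu)/(L + mu) = 48/122 = 0.3934


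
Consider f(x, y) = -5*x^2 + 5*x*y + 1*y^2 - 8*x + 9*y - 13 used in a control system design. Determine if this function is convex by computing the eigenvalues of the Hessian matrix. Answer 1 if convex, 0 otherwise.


The Hessian of f(x,y) = -5*x^2 + 5*x*y + 1*y^2 - 8*x + 9*y - 13 is:
H = [[-10, 5], [5, 2]]
Trace = -10 + 2 = -8
Determinant = -10*2 - (5)^2 = -45
Discriminant = (-8)^2 - 4*-45 = 244.0
Eigenvalues: lambda_1 = -11.8102, lambda_2 = 3.8102
The function is not convex.

0


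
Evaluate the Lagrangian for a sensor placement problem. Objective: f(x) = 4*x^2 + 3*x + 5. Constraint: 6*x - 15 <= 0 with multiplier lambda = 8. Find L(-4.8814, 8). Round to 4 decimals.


Step 1: Evaluate f(x).
f(-4.8814) = 4*(-4.8814)^2 + 3*(-4.8814) + 5 = 85.6681
Step 2: Evaluate g(x).
g(-4.8814) = 6*-4.8814 - 15 = -44.2884
Step 3: Compute Lagrangian.
L = 85.6681 + 8*-44.2884 = -268.6391


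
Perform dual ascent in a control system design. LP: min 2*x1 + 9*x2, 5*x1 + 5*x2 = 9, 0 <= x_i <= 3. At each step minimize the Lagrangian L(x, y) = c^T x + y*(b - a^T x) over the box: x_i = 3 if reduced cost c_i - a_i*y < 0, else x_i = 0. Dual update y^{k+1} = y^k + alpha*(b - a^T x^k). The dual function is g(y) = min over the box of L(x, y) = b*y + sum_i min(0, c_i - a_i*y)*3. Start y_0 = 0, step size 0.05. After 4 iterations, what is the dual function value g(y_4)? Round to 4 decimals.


Dual ascent for LP: min 2*x1 + 9*x2, 5*x1 + 5*x2 = 9, 0 <= x_i <= 3
Step 1: y^k = 0.0, reduced costs: (2.0, 9.0)
  x^k = (0.0, 0.0), subgradient = b - a^T x = 9.0
  y^{k+1} = 0.0 + 0.05*9.0 = 0.45
Step 2: y^k = 0.45, reduced costs: (-0.25, 6.75)
  x^k = (3.0, 0.0), subgradient = b - a^T x = -6.0
  y^{k+1} = 0.45 + 0.05*-6.0 = 0.15
Step 3: y^k = 0.15, reduced costs: (1.25, 8.25)
  x^k = (0.0, 0.0), subgradient = b - a^T x = 9.0
  y^{k+1} = 0.15 + 0.05*9.0 = 0.6
Step 4: y^k = 0.6, reduced costs: (-1.0, 6.0)
  x^k = (3.0, 0.0), subgradient = b - a^T x = -6.0
  y^{k+1} = 0.6 + 0.05*-6.0 = 0.3
Dual objective at y_4 = 0.3: reduced costs (0.5, 7.5), box minimizer x = (0.0, 0.0)
g(y_4) = b*y + (c1 - a1*y)*x1 + (c2 - a2*y)*x2 = 9*0.3 + 0.5*0.0 + 7.5*0.0 = 2.7 + 0.0 + 0.0 = 2.7


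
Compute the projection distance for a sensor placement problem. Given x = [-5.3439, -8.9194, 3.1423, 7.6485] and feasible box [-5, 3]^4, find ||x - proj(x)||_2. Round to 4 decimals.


Project each component onto [-5, 3].
clip(-5.3439) = -5.0, clip(-8.9194) = -5.0, clip(3.1423) = 3.0, clip(7.6485) = 3.0
Projection = [-5.0, -5.0, 3.0, 3.0]
Squared diffs: [0.1183, 15.3617, 0.0202, 21.6086]
Distance = sqrt(37.1088) = 6.0917


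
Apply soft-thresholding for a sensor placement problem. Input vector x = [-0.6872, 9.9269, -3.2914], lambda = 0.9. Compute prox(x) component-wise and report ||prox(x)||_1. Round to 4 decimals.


Soft-thresholding with lambda = 0.9:
prox(-0.6872) = sign(-0.6872)*max(|-0.6872| - 0.9, 0) = 0.0
prox(9.9269) = sign(9.9269)*max(|9.9269| - 0.9, 0) = 9.0269
prox(-3.2914) = sign(-3.2914)*max(|-3.2914| - 0.9, 0) = -2.3914
prox(x) = [0.0, 9.0269, -2.3914]
||prox(x)||_1 = 0.0 + 9.0269 + 2.3914 = 11.4183


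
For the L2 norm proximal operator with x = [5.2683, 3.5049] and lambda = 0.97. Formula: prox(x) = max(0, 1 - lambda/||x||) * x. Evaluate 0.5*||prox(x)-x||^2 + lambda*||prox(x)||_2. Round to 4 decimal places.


Step 1: Compute ||x||.
||x|| = 6.3277
Step 2: Compute scaling factor.
scale = max(0, 1 - 0.97/6.3277) = 0.8467
Step 3: prox(x) = [4.4607, 2.9676]
||prox(x)|| = 5.3577
Step 4: Proximal objective.
0.5*||prox-x||^2 = 0.4705
lambda*||prox|| = 5.197
Total = 5.6674


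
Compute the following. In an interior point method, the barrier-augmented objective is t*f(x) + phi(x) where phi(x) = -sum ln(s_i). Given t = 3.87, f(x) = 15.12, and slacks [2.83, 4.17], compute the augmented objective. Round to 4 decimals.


Step 1: Compute log-barrier.
ln values: [1.0403, 1.4279]
phi = -(1.0403 + 1.4279) = -2.4682
Step 2: Compute augmented objective.
t*f(x) = 3.87*15.12 = 58.5144
Total = 58.5144 - 2.4682 = 56.0462


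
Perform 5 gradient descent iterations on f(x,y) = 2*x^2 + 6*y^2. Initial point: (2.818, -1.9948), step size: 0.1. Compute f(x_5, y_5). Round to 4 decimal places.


Gradient descent on f(x,y) = 2*x^2 + 6*y^2.
Starting point: (2.818, -1.9948), alpha = 0.1
Step 1: grad_x = 2*2*2.818 = 11.272, grad_y = 2*6*-1.9948 = -23.9376
  x_1 = 2.818 - 0.1*11.272 = 1.6908
  y_1 = -1.9948 - 0.1*-23.9376 = 0.399
Step 2: grad_x = 2*2*1.6908 = 6.7632, grad_y = 2*6*0.399 = 4.7875
  x_2 = 1.6908 - 0.1*6.7632 = 1.0145
  y_2 = 0.399 - 0.1*4.7875 = -0.0798
Step 3: grad_x = 2*2*1.0145 = 4.0579, grad_y = 2*6*-0.0798 = -0.9575
  x_3 = 1.0145 - 0.1*4.0579 = 0.6087
  y_3 = -0.0798 - 0.1*-0.9575 = 0.016
Step 4: grad_x = 2*2*0.6087 = 2.4348, grad_y = 2*6*0.016 = 0.1915
  x_4 = 0.6087 - 0.1*2.4348 = 0.3652
  y_4 = 0.016 - 0.1*0.1915 = -0.0032
Step 5: grad_x = 2*2*0.3652 = 1.4609, grad_y = 2*6*-0.0032 = -0.0383
  x_5 = 0.3652 - 0.1*1.4609 = 0.2191
  y_5 = -0.0032 - 0.1*-0.0383 = 0.0006
f(0.2191, 0.0006) = 2*0.2191^2 + 6*0.0006^2 = 0.096


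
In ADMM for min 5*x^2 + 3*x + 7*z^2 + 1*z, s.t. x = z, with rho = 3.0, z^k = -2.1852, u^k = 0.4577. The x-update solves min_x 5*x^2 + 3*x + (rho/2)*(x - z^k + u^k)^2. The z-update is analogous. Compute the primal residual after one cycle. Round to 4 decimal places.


ADMM iteration with rho = 3.0, z^k = -2.1852, u^k = 0.4577
Step 1: x-update.
Minimize 5*x^2 + 3*x + (3.0/2)*(x + 2.1852 + 0.4577)^2
FOC: (2*5 + 3.0)*x = -3 + 3.0*(-2.1852 - 0.4577)
x^{k+1} = -0.8407
Step 2: z-update.
Minimize 7*z^2 + 1*z + (3.0/2)*(-0.8407 - z + 0.4577)^2
FOC: (2*7 + 3.0)*z = -1 + 3.0*(-0.8407 + 0.4577)
z^{k+1} = -0.1264
Step 3: u-update.
u^{k+1} = 0.4577 - 0.8407 + 0.1264 = -0.2566
Step 4: Primal residual = |-0.8407 + 0.1264| = 0.7143


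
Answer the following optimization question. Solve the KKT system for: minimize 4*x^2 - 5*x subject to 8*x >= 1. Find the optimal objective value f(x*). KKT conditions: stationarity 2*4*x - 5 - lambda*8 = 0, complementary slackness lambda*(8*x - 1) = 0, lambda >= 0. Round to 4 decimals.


Step 1: Try lambda = 0 (constraint inactive).
Stationarity: 2*4*x - 5 = 0
x* = 5/(2*4) = 0.625
Check constraint: 8*0.625 = 5.0 >= 1 -- satisfied.
Step 2: Compute optimal value.
f(x*) = 4*0.625^2 - 5*0.625 = -1.5625


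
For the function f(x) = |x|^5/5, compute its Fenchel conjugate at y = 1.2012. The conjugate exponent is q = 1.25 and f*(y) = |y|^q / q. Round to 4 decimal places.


The conjugate exponent q satisfies 1/p + 1/q = 1.
p = 5, so q = 5/(5 - 1) = 1.25
|y|^q = 1.2012^1.25 = 1.2575
f*(1.2012) = 1.2575 / 1.25 = 1.006


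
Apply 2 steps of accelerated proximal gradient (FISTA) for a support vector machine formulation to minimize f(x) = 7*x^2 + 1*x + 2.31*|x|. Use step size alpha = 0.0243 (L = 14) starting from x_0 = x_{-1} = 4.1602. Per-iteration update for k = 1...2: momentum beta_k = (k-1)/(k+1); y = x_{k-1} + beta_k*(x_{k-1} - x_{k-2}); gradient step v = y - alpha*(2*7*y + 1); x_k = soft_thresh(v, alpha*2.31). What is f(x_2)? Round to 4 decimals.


FISTA on f(x) = 7*x^2 + 1*x + 2.31*|x|
L = 14, alpha = 0.0243
Iteration 1: beta = 0.0, y = 4.1602 + 0.0*(4.1602 - 4.1602) = 4.1602
  grad(y) = 59.2428, v = y - alpha*grad = 2.7206
  prox(v) = soft_thresh(2.7206, 0.0561) = 2.6645
Iteration 2: beta = 0.3333, y = 2.6645 + 0.3333*(2.6645 - 4.1602) = 2.1659
  grad(y) = 31.3224, v = y - alpha*grad = 1.4048
  prox(v) = soft_thresh(1.4048, 0.0561) = 1.3486
f(x_2) = 7*1.3486^2 + 1*1.3486 + 2.31*|1.3486| = 17.1954


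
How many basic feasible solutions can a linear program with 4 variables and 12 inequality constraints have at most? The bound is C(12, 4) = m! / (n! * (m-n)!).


Each vertex corresponds to some choice of n active constraints out of m, so the number of vertices is at most C(m, n) = m! / (n!(m-n)!).
m = 12, n = 4
Numerator: 12 * 11 * 10 * 9
Denominator: 4! = 24
C(12, 4) = 495


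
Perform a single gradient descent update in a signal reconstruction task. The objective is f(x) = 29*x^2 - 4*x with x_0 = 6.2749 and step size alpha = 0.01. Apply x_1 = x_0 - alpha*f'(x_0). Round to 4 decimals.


We compute the gradient at x_0 and apply the update.
f'(x) = 58*x - 4
f'(6.2749) = 58*6.2749 - 4 = 359.9442
x_1 = 6.2749 - 0.01*359.9442 = 2.6755


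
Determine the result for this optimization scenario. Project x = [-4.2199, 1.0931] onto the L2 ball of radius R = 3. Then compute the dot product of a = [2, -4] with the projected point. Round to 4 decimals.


Step 1: Compute ||x|| (intermediates to 6 decimals).
||x|| = sqrt((-4.2199)^2 + 1.0931^2) = 4.359177
Step 2: Project.
Since ||x|| > R, scale = R/||x|| = 3/4.359177 = 0.688203, proj(x) = scale * x
proj(x) = [-2.904148, 0.752275]
Step 3: Dot product.
a^T * proj(x) = 2*(-2.904148) - 4*0.752275 = -8.8174


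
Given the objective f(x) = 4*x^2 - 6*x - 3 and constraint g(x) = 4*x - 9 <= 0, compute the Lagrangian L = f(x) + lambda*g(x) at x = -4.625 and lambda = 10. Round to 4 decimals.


Step 1: Evaluate f(x).
f(-4.625) = 4*(-4.625)^2 - 6*(-4.625) - 3 = 110.3125
Step 2: Evaluate g(x).
g(-4.625) = 4*-4.625 - 9 = -27.5
Step 3: Compute Lagrangian.
L = 110.3125 + 10*-27.5 = -164.6875


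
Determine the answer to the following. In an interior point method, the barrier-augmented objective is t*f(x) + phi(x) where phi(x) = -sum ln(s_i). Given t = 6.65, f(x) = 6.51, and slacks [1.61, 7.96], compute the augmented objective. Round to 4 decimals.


Step 1: Compute log-barrier.
ln values: [0.4762, 2.0744]
phi = -(0.4762 + 2.0744) = -2.5507
Step 2: Compute augmented objective.
t*f(x) = 6.65*6.51 = 43.2915
Total = 43.2915 - 2.5507 = 40.7408
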